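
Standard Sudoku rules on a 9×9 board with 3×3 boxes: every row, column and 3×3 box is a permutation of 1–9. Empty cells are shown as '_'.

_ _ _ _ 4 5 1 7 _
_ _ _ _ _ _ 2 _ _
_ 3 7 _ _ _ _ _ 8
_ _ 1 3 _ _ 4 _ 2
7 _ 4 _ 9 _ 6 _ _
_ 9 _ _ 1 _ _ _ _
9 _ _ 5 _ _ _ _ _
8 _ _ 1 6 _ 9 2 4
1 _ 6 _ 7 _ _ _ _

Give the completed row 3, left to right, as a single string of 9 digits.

r3c5 = 2: row 3 has {3,7,8}; col 5 has {1,4,6,7,9}; box has {4,5} → only 2 remains.
r3c7 = 5: row 3 has {2,3,7,8}; col 7 has {1,2,4,6,9}; box has {1,2,7,8} → only 5 remains.
r8c6 = 3 (sole candidate).
r7c5 = 8 (sole candidate).
r8c3 = 5 (sole candidate).
r2c5 = 3 (sole candidate).
r4c5 = 5 (sole candidate).
r8c2 = 7 (sole candidate).
r4c1 = 6 (sole candidate).
r4c2 = 8 (sole candidate).
r4c6 = 7 (sole candidate).
r4c8 = 9 (sole candidate).
r1c1 = 2 (sole candidate).
r1c2 = 6 (sole candidate).
r3c1 = 4: row 3 has {2,3,5,7,8}; col 1 has {1,2,6,7,8,9}; box has {2,3,6,7} → only 4 remains.
r3c8 = 6: row 3 has {2,3,4,5,7,8}; col 8 has {2,7,9}; box has {1,2,5,7,8} → only 6 remains.
r2c1 = 5 (sole candidate).
r2c2 = 1 (sole candidate).
r2c8 = 4 (sole candidate).
r2c9 = 9 (sole candidate).
r3c4 = 9: row 3 has {2,3,4,5,6,7,8}; col 4 has {1,3,5}; box has {2,3,4,5} → only 9 remains.
r3c6 = 1: row 3 has {2,3,4,5,6,7,8,9}; col 6 has {3,5,7}; box has {2,3,4,5,9} → only 1 remains.

437921568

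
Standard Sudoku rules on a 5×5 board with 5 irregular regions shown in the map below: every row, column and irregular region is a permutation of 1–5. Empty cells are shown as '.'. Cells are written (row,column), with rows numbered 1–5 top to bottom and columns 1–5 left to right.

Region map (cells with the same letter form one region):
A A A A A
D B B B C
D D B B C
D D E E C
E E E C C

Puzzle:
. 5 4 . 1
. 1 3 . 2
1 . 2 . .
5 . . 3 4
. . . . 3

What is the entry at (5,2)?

(1,4) = 2 (sole candidate).
(2,1) = 4 (sole candidate).
(2,4) = 5 (sole candidate).
(3,2) = 3 (sole candidate).
(3,4) = 4 (sole candidate).
(3,5) = 5 (sole candidate).
(4,2) = 2 (sole candidate).
(4,3) = 1 (sole candidate).
(5,1) = 2 (sole candidate).
(5,2) = 4: row 5 has {2,3}; col 2 has {1,2,3,5}; region has {1,2,3} → only 4 remains.

4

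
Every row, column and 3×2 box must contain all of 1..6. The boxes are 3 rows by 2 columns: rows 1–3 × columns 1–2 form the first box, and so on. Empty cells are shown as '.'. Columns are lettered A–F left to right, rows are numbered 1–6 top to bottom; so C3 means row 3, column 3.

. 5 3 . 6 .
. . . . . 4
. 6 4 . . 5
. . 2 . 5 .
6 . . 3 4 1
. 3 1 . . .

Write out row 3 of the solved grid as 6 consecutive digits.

364215

F1 = 2: row 1 has {3,5,6}; col 6 has {1,4,5}; box has {4,5,6} → only 2 remains.
B5 = 2: row 5 has {1,3,4,6}; col 2 has {3,5,6}; box has {3,6} → only 2 remains.
C5 = 5: row 5 has {1,2,3,4,6}; col 3 has {1,2,3,4}; box has {1,2,3} → only 5 remains.
E6 = 2: row 6 has {1,3}; col 5 has {4,5,6}; box has {1,4,5} → only 2 remains.
F6 = 6: row 6 has {1,2,3}; col 6 has {1,2,4,5}; box has {1,2,4,5} → only 6 remains.
D1 = 1: row 1 has {2,3,5,6}; col 4 has {3}; box has {3,4} → only 1 remains.
B2 = 1: row 2 has {4}; col 2 has {2,3,5,6}; box has {5,6} → only 1 remains.
C2 = 6: row 2 has {1,4}; col 3 has {1,2,3,4,5}; box has {1,3,4} → only 6 remains.
E2 = 3: row 2 has {1,4,6}; col 5 has {2,4,5,6}; box has {2,4,5,6} → only 3 remains.
D3 = 2: row 3 has {4,5,6}; col 4 has {1,3}; box has {1,3,4,6} → only 2 remains.
E3 = 1: row 3 has {2,4,5,6}; col 5 has {2,3,4,5,6}; box has {2,3,4,5,6} → only 1 remains.
B4 = 4: row 4 has {2,5}; col 2 has {1,2,3,5,6}; box has {2,3,6} → only 4 remains.
D4 = 6: row 4 has {2,4,5}; col 4 has {1,2,3}; box has {1,2,3,5} → only 6 remains.
F4 = 3: row 4 has {2,4,5,6}; col 6 has {1,2,4,5,6}; box has {1,2,4,5,6} → only 3 remains.
A6 = 5: row 6 has {1,2,3,6}; col 1 has {6}; box has {2,3,4,6} → only 5 remains.
D6 = 4: row 6 has {1,2,3,5,6}; col 4 has {1,2,3,6}; box has {1,2,3,5,6} → only 4 remains.
A1 = 4: row 1 has {1,2,3,5,6}; col 1 has {5,6}; box has {1,5,6} → only 4 remains.
A2 = 2: row 2 has {1,3,4,6}; col 1 has {4,5,6}; box has {1,4,5,6} → only 2 remains.
D2 = 5: row 2 has {1,2,3,4,6}; col 4 has {1,2,3,4,6}; box has {1,2,3,4,6} → only 5 remains.
A3 = 3: row 3 has {1,2,4,5,6}; col 1 has {2,4,5,6}; box has {1,2,4,5,6} → only 3 remains.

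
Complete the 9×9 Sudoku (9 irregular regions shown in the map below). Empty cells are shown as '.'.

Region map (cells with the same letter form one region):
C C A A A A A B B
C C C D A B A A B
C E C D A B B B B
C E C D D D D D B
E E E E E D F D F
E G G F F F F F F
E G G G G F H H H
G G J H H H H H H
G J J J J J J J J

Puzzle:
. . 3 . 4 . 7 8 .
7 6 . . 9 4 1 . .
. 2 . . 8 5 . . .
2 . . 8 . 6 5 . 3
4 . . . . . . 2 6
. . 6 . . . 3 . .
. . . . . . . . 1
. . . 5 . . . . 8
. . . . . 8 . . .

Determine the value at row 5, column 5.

5

row 1, column 6 = 2 (sole candidate).
row 1, column 9 = 9 (sole candidate).
row 2, column 4 = 3 (sole candidate).
row 2, column 8 = 5 (sole candidate).
row 2, column 9 = 2 (sole candidate).
row 3, column 7 = 6 (sole candidate).
row 3, column 9 = 7 (sole candidate).
row 1, column 4 = 6 (sole candidate).
row 2, column 3 = 8 (sole candidate).
row 3, column 8 = 1 (sole candidate).
row 3, column 1 = 3 (hidden single in row 3).
row 7, column 1 = 6 (hidden single in column 1).
row 7, column 2 = 8 (hidden single in row 7).
row 5, column 7 = 8 (hidden single in row 5).
row 6, column 1 = 8 (hidden single in row 6).
row 8, column 6 = 3 (hidden single in column 6).
row 7, column 5 = 3 (hidden single in row 7).
row 5, column 2 = 3 (hidden single in row 5).
row 7, column 3 = 5 (hidden single in row 7).
row 5, column 5 = 5: in row 5, 5 can only go here (every other open cell in that row sees a 5).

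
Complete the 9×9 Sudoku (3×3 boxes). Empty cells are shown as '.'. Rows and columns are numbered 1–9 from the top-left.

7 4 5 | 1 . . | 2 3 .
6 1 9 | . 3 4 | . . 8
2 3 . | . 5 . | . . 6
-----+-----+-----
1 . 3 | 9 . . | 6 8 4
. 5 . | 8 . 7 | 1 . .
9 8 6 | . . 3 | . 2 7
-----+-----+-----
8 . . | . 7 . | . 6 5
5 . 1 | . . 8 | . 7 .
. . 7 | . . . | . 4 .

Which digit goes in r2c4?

r1c9 = 9: row 1 has {1,2,3,4,5,7}; col 9 has {4,5,6,7,8}; box has {2,3,6,8} → only 9 remains.
r2c8 = 5: row 2 has {1,3,4,6,8,9}; col 8 has {2,3,4,6,7,8}; box has {2,3,6,8,9} → only 5 remains.
r3c3 = 8: row 3 has {2,3,5,6}; col 3 has {1,3,5,6,7,9}; box has {1,2,3,4,5,6,7,9} → only 8 remains.
r3c4 = 7: row 3 has {2,3,5,6,8}; col 4 has {1,8,9}; box has {1,3,4,5} → only 7 remains.
r3c6 = 9: row 3 has {2,3,5,6,7,8}; col 6 has {3,4,7,8}; box has {1,3,4,5,7} → only 9 remains.
r3c7 = 4: row 3 has {2,3,5,6,7,8,9}; col 7 has {1,2,6}; box has {2,3,5,6,8,9} → only 4 remains.
r3c8 = 1: row 3 has {2,3,4,5,6,7,8,9}; col 8 has {2,3,4,5,6,7,8}; box has {2,3,4,5,6,8,9} → only 1 remains.
r4c5 = 2: row 4 has {1,3,4,6,8,9}; col 5 has {3,5,7}; box has {3,7,8,9} → only 2 remains.
r4c6 = 5: row 4 has {1,2,3,4,6,8,9}; col 6 has {3,4,7,8,9}; box has {2,3,7,8,9} → only 5 remains.
r5c1 = 4: row 5 has {1,5,7,8}; col 1 has {1,2,5,6,7,8,9}; box has {1,3,5,6,8,9} → only 4 remains.
r5c3 = 2: row 5 has {1,4,5,7,8}; col 3 has {1,3,5,6,7,8,9}; box has {1,3,4,5,6,8,9} → only 2 remains.
r5c5 = 6: row 5 has {1,2,4,5,7,8}; col 5 has {2,3,5,7}; box has {2,3,5,7,8,9} → only 6 remains.
r5c8 = 9: row 5 has {1,2,4,5,6,7,8}; col 8 has {1,2,3,4,5,6,7,8}; box has {1,2,4,6,7,8} → only 9 remains.
r5c9 = 3: row 5 has {1,2,4,5,6,7,8,9}; col 9 has {4,5,6,7,8,9}; box has {1,2,4,6,7,8,9} → only 3 remains.
r6c4 = 4: row 6 has {2,3,6,7,8,9}; col 4 has {1,7,8,9}; box has {2,3,5,6,7,8,9} → only 4 remains.
r6c5 = 1: row 6 has {2,3,4,6,7,8,9}; col 5 has {2,3,5,6,7}; box has {2,3,4,5,6,7,8,9} → only 1 remains.
r6c7 = 5: row 6 has {1,2,3,4,6,7,8,9}; col 7 has {1,2,4,6}; box has {1,2,3,4,6,7,8,9} → only 5 remains.
r7c3 = 4: row 7 has {5,6,7,8}; col 3 has {1,2,3,5,6,7,8,9}; box has {1,5,7,8} → only 4 remains.
r8c9 = 2: row 8 has {1,5,7,8}; col 9 has {3,4,5,6,7,8,9}; box has {4,5,6,7} → only 2 remains.
r9c1 = 3: row 9 has {4,7}; col 1 has {1,2,4,5,6,7,8,9}; box has {1,4,5,7,8} → only 3 remains.
r9c5 = 9: row 9 has {3,4,7}; col 5 has {1,2,3,5,6,7}; box has {7,8} → only 9 remains.
r9c7 = 8: row 9 has {3,4,7,9}; col 7 has {1,2,4,5,6}; box has {2,4,5,6,7} → only 8 remains.
r9c9 = 1: row 9 has {3,4,7,8,9}; col 9 has {2,3,4,5,6,7,8,9}; box has {2,4,5,6,7,8} → only 1 remains.
r1c5 = 8: row 1 has {1,2,3,4,5,7,9}; col 5 has {1,2,3,5,6,7,9}; box has {1,3,4,5,7,9} → only 8 remains.
r1c6 = 6: row 1 has {1,2,3,4,5,7,8,9}; col 6 has {3,4,5,7,8,9}; box has {1,3,4,5,7,8,9} → only 6 remains.
r2c4 = 2: row 2 has {1,3,4,5,6,8,9}; col 4 has {1,4,7,8,9}; box has {1,3,4,5,6,7,8,9} → only 2 remains.

2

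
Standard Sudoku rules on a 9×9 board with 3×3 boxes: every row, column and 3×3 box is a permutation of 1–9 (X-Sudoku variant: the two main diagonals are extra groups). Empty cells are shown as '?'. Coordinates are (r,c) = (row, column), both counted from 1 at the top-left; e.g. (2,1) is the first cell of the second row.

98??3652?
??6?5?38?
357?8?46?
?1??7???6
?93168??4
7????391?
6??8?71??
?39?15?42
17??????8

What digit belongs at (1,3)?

(1,9) = 7 (sole candidate).
(2,2) = 2 (sole candidate).
(4,4) = 5 (sole candidate).
(4,8) = 3 (sole candidate).
(6,4) = 2 (sole candidate).
(6,5) = 4 (sole candidate).
(6,9) = 5 (sole candidate).
(7,2) = 4 (sole candidate).
(7,3) = 5 (sole candidate).
(7,8) = 9 (sole candidate).
(7,9) = 3 (sole candidate).
(8,1) = 8 (sole candidate).
(8,4) = 6 (sole candidate).
(8,7) = 7 (sole candidate).
(9,3) = 2 (sole candidate).
(9,5) = 9 (sole candidate).
(9,6) = 4 (sole candidate).
(9,7) = 6 (sole candidate).
(9,8) = 5 (sole candidate).
(1,4) = 4 (sole candidate).
(2,1) = 4 (sole candidate).
(3,4) = 9 (sole candidate).
(3,9) = 1 (sole candidate).
(4,1) = 2 (sole candidate).
(4,6) = 9 (sole candidate).
(4,7) = 8 (sole candidate).
(5,1) = 5 (sole candidate).
(5,7) = 2 (sole candidate).
(5,8) = 7 (sole candidate).
(6,2) = 6 (sole candidate).
(6,3) = 8 (sole candidate).
(7,5) = 2 (sole candidate).
(9,4) = 3 (sole candidate).
(1,3) = 1: row 1 has {2,3,4,5,6,7,8,9}; col 3 has {2,3,5,6,7,8,9}; box has {2,3,4,5,6,7,8,9} → only 1 remains.

1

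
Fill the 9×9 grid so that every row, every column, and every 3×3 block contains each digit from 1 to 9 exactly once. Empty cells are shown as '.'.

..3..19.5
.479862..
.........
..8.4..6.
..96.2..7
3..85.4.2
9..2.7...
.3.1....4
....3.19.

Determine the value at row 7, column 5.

row 5, column 5 = 1: row 5 has {2,6,7,9}; col 5 has {3,4,5,8}; box has {2,4,5,6,8} → only 1 remains.
row 6, column 6 = 9: row 6 has {2,3,4,5,8}; col 6 has {1,2,6,7}; box has {1,2,4,5,6,8} → only 9 remains.
row 6, column 8 = 1: row 6 has {2,3,4,5,8,9}; col 8 has {6,9}; box has {2,4,6,7} → only 1 remains.
row 7, column 5 = 6: row 7 has {2,7,9}; col 5 has {1,3,4,5,8}; box has {1,2,3,7} → only 6 remains.

6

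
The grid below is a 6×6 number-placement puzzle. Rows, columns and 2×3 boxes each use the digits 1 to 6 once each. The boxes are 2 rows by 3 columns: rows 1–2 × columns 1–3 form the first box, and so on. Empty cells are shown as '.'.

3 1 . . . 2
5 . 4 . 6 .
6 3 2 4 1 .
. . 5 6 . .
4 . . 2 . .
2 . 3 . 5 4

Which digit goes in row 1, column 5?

4

row 1, column 3 = 6: row 1 has {1,2,3}; col 3 has {2,3,4,5}; box has {1,3,4,5} → only 6 remains.
row 1, column 4 = 5: row 1 has {1,2,3,6}; col 4 has {2,4,6}; box has {2,6} → only 5 remains.
row 1, column 5 = 4: row 1 has {1,2,3,5,6}; col 5 has {1,5,6}; box has {2,5,6} → only 4 remains.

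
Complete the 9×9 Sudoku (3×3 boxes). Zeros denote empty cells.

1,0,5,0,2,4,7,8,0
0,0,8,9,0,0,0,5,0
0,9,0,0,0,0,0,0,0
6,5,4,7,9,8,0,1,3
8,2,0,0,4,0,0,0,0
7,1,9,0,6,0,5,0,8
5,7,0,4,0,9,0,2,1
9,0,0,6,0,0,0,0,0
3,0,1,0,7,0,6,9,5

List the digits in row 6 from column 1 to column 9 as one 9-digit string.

r1c4 = 3 (sole candidate).
r2c5 = 1 (sole candidate).
r4c7 = 2 (sole candidate).
r5c3 = 3 (sole candidate).
r5c7 = 9 (sole candidate).
r6c4 = 2: row 6 has {1,5,6,7,8,9}; col 4 has {3,4,6,7,9}; box has {4,6,7,8,9} → only 2 remains.
r6c6 = 3: row 6 has {1,2,5,6,7,8,9}; col 6 has {4,8,9}; box has {2,4,6,7,8,9} → only 3 remains.
r6c8 = 4: row 6 has {1,2,3,5,6,7,8,9}; col 8 has {1,2,5,8,9}; box has {1,2,3,5,8,9} → only 4 remains.

719263548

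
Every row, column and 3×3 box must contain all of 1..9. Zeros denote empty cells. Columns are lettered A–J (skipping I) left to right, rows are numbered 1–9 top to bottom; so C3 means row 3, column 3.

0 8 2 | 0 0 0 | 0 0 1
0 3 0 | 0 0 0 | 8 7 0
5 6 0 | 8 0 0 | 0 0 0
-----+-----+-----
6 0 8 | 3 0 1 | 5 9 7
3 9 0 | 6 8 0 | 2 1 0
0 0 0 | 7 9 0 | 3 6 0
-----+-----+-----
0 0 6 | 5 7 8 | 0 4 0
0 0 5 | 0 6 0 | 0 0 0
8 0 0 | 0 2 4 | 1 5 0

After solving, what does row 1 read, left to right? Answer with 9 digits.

H1 = 3: row 1 has {1,2,8}; col 8 has {1,4,5,6,7,9}; box has {1,7,8} → only 3 remains.
H3 = 2 (sole candidate).
E4 = 4 (sole candidate).
F5 = 5 (sole candidate).
J5 = 4 (sole candidate).
F6 = 2 (sole candidate).
J6 = 8 (sole candidate).
G7 = 9 (sole candidate).
G8 = 7 (sole candidate).
H8 = 8 (sole candidate).
B9 = 7 (sole candidate).
D9 = 9 (sole candidate).
D1 = 4: row 1 has {1,2,3,8}; col 4 has {3,5,6,7,8,9}; box has {8} → only 4 remains.
E1 = 5: row 1 has {1,2,3,4,8}; col 5 has {2,4,6,7,8,9}; box has {4,8} → only 5 remains.
G1 = 6: row 1 has {1,2,3,4,5,8}; col 7 has {1,2,3,5,7,8,9}; box has {1,2,3,7,8} → only 6 remains.
E2 = 1 (sole candidate).
E3 = 3 (sole candidate).
G3 = 4 (sole candidate).
J3 = 9 (sole candidate).
B4 = 2 (sole candidate).
C5 = 7 (sole candidate).
B7 = 1 (sole candidate).
B8 = 4 (sole candidate).
D8 = 1 (sole candidate).
F8 = 3 (sole candidate).
J8 = 2 (sole candidate).
C9 = 3 (sole candidate).
J9 = 6 (sole candidate).
D2 = 2 (sole candidate).
J2 = 5 (sole candidate).
C3 = 1 (sole candidate).
F3 = 7 (sole candidate).
B6 = 5 (sole candidate).
C6 = 4 (sole candidate).
A7 = 2 (sole candidate).
J7 = 3 (sole candidate).
A8 = 9 (sole candidate).
A1 = 7: row 1 has {1,2,3,4,5,6,8}; col 1 has {2,3,5,6,8,9}; box has {1,2,3,5,6,8} → only 7 remains.
F1 = 9: row 1 has {1,2,3,4,5,6,7,8}; col 6 has {1,2,3,4,5,7,8}; box has {1,2,3,4,5,7,8} → only 9 remains.

782459631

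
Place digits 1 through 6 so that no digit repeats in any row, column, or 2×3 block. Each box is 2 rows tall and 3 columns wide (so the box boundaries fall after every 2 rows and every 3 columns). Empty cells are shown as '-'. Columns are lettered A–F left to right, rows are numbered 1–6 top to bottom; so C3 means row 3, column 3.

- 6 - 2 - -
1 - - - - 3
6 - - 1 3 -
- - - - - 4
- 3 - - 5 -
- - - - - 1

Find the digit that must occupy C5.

F1 = 5 (sole candidate).
F3 = 2 (sole candidate).
E4 = 6 (sole candidate).
F5 = 6 (sole candidate).
E2 = 4 (sole candidate).
D4 = 5 (sole candidate).
D5 = 4 (sole candidate).
D6 = 3 (sole candidate).
E6 = 2 (sole candidate).
E1 = 1 (sole candidate).
D2 = 6 (sole candidate).
A5 = 2 (sole candidate).
C5 = 1: row 5 has {2,3,4,5,6}; col 3 has {}; box has {2,3} → only 1 remains.

1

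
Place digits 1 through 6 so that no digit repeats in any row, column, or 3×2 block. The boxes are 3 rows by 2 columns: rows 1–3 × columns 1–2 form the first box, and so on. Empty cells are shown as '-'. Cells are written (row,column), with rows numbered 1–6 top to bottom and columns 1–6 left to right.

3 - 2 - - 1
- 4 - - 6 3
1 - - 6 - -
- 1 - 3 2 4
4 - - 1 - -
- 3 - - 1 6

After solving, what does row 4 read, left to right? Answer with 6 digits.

(2,4) = 5 (sole candidate).
(5,6) = 5 (sole candidate).
(1,4) = 4 (sole candidate).
(1,5) = 5 (sole candidate).
(2,1) = 2 (sole candidate).
(2,3) = 1 (sole candidate).
(3,2) = 5 (sole candidate).
(3,3) = 3 (sole candidate).
(3,5) = 4 (sole candidate).
(3,6) = 2 (sole candidate).
(5,3) = 6 (sole candidate).
(5,5) = 3 (sole candidate).
(6,1) = 5 (sole candidate).
(6,3) = 4 (sole candidate).
(6,4) = 2 (sole candidate).
(1,2) = 6 (sole candidate).
(4,1) = 6: row 4 has {1,2,3,4}; col 1 has {1,2,3,4,5}; box has {1,3,4,5} → only 6 remains.
(4,3) = 5: row 4 has {1,2,3,4,6}; col 3 has {1,2,3,4,6}; box has {1,2,3,4,6} → only 5 remains.

615324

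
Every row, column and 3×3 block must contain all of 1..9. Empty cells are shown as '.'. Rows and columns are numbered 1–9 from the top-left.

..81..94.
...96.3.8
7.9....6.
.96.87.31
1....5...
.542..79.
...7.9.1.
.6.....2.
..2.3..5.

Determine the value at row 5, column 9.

4

row 2, column 8 = 7 (sole candidate).
row 4, column 1 = 2 (sole candidate).
row 4, column 4 = 4 (sole candidate).
row 4, column 7 = 5 (sole candidate).
row 5, column 5 = 9 (sole candidate).
row 5, column 8 = 8 (sole candidate).
row 6, column 5 = 1 (sole candidate).
row 6, column 9 = 6 (sole candidate).
row 6, column 6 = 3 (sole candidate).
row 1, column 6 = 2 (sole candidate).
row 1, column 9 = 5 (sole candidate).
row 2, column 6 = 4 (sole candidate).
row 3, column 5 = 5 (sole candidate).
row 3, column 6 = 8 (sole candidate).
row 3, column 9 = 2 (sole candidate).
row 5, column 4 = 6 (sole candidate).
row 5, column 9 = 4: row 5 has {1,5,6,8,9}; col 9 has {1,2,5,6,8}; box has {1,3,5,6,7,8,9} → only 4 remains.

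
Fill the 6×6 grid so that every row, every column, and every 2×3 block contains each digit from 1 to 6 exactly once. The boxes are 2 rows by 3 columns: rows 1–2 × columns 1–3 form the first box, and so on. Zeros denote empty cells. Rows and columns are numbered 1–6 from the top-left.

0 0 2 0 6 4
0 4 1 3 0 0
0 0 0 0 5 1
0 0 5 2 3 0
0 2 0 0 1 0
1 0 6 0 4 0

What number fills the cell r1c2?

5

r2c5 = 2: row 2 has {1,3,4}; col 5 has {1,3,4,5,6}; box has {3,4,6} → only 2 remains.
r2c6 = 5: row 2 has {1,2,3,4}; col 6 has {1,4}; box has {2,3,4,6} → only 5 remains.
r4c6 = 6: row 4 has {2,3,5}; col 6 has {1,4,5}; box has {1,2,3,5} → only 6 remains.
r5c6 = 3: row 5 has {1,2}; col 6 has {1,4,5,6}; box has {1,4} → only 3 remains.
r6c4 = 5: row 6 has {1,4,6}; col 4 has {2,3}; box has {1,3,4} → only 5 remains.
r6c6 = 2: row 6 has {1,4,5,6}; col 6 has {1,3,4,5,6}; box has {1,3,4,5} → only 2 remains.
r1c4 = 1: row 1 has {2,4,6}; col 4 has {2,3,5}; box has {2,3,4,5,6} → only 1 remains.
r2c1 = 6: row 2 has {1,2,3,4,5}; col 1 has {1}; box has {1,2,4} → only 6 remains.
r3c4 = 4: row 3 has {1,5}; col 4 has {1,2,3,5}; box has {1,2,3,5,6} → only 4 remains.
r4c1 = 4: row 4 has {2,3,5,6}; col 1 has {1,6}; box has {5} → only 4 remains.
r4c2 = 1: row 4 has {2,3,4,5,6}; col 2 has {2,4}; box has {4,5} → only 1 remains.
r5c1 = 5: row 5 has {1,2,3}; col 1 has {1,4,6}; box has {1,2,6} → only 5 remains.
r5c3 = 4: row 5 has {1,2,3,5}; col 3 has {1,2,5,6}; box has {1,2,5,6} → only 4 remains.
r5c4 = 6: row 5 has {1,2,3,4,5}; col 4 has {1,2,3,4,5}; box has {1,2,3,4,5} → only 6 remains.
r6c2 = 3: row 6 has {1,2,4,5,6}; col 2 has {1,2,4}; box has {1,2,4,5,6} → only 3 remains.
r1c1 = 3: row 1 has {1,2,4,6}; col 1 has {1,4,5,6}; box has {1,2,4,6} → only 3 remains.
r1c2 = 5: row 1 has {1,2,3,4,6}; col 2 has {1,2,3,4}; box has {1,2,3,4,6} → only 5 remains.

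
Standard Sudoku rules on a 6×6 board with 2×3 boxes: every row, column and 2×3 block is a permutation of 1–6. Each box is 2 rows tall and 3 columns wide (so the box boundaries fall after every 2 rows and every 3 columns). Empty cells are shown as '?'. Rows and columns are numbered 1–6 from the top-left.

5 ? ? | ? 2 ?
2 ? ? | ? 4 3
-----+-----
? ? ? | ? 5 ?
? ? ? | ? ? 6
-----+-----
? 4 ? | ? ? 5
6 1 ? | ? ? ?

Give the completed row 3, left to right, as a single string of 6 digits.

r1c6 = 1 (sole candidate).
r2c2 = 6 (sole candidate).
r2c3 = 1 (sole candidate).
r2c4 = 5 (sole candidate).
r5c1 = 3 (sole candidate).
r5c3 = 2 (sole candidate).
r6c3 = 5 (sole candidate).
r6c5 = 3 (sole candidate).
r1c2 = 3 (sole candidate).
r1c3 = 4 (sole candidate).
r1c4 = 6 (sole candidate).
r3c2 = 2: row 3 has {5}; col 2 has {1,3,4,6}; box has {} → only 2 remains.
r3c6 = 4: row 3 has {2,5}; col 6 has {1,3,5,6}; box has {5,6} → only 4 remains.
r4c2 = 5 (sole candidate).
r4c3 = 3 (sole candidate).
r4c5 = 1 (sole candidate).
r5c4 = 1 (sole candidate).
r5c5 = 6 (sole candidate).
r6c6 = 2 (sole candidate).
r3c1 = 1: row 3 has {2,4,5}; col 1 has {2,3,5,6}; box has {2,3,5} → only 1 remains.
r3c3 = 6: row 3 has {1,2,4,5}; col 3 has {1,2,3,4,5}; box has {1,2,3,5} → only 6 remains.
r3c4 = 3: row 3 has {1,2,4,5,6}; col 4 has {1,5,6}; box has {1,4,5,6} → only 3 remains.

126354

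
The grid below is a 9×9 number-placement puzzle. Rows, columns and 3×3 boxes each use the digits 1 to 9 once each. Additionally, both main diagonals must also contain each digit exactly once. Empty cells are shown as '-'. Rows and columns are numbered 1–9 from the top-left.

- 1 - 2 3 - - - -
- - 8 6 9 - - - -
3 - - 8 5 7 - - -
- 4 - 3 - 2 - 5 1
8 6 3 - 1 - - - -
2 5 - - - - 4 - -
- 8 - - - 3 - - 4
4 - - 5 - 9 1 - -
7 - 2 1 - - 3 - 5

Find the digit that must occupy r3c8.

r1c6 = 4: row 1 has {1,2,3}; col 6 has {2,3,7,9}; box has {2,3,5,6,7,8,9} → only 4 remains.
r2c1 = 5: row 2 has {6,8,9}; col 1 has {2,3,4,7,8}; box has {1,3,8} → only 5 remains.
r2c6 = 1: row 2 has {5,6,8,9}; col 6 has {2,3,4,7,9}; box has {2,3,4,5,6,7,8,9} → only 1 remains.
r4c1 = 9: row 4 has {1,2,3,4,5}; col 1 has {2,3,4,5,7,8}; box has {2,3,4,5,6,8} → only 9 remains.
r4c3 = 7: row 4 has {1,2,3,4,5,9}; col 3 has {2,3,8}; box has {2,3,4,5,6,8,9} → only 7 remains.
r5c6 = 5: row 5 has {1,3,6,8}; col 6 has {1,2,3,4,7,9}; box has {1,2,3} → only 5 remains.
r6c3 = 1: row 6 has {2,4,5}; col 3 has {2,3,7,8}; box has {2,3,4,5,6,7,8,9} → only 1 remains.
r6c4 = 9: row 6 has {1,2,4,5}; col 4 has {1,2,3,5,6,8}; box has {1,2,3,5}; anti-diagonal has {1,2,7} → only 9 remains.
r7c4 = 7: row 7 has {3,4,8}; col 4 has {1,2,3,5,6,8,9}; box has {1,3,5,9} → only 7 remains.
r8c2 = 3: row 8 has {1,4,5,9}; col 2 has {1,4,5,6,8}; box has {2,4,7,8}; anti-diagonal has {1,2,7,9} → only 3 remains.
r8c3 = 6: row 8 has {1,3,4,5,9}; col 3 has {1,2,3,7,8}; box has {2,3,4,7,8} → only 6 remains.
r9c2 = 9: row 9 has {1,2,3,5,7}; col 2 has {1,3,4,5,6,8}; box has {2,3,4,6,7,8} → only 9 remains.
r1c1 = 6: row 1 has {1,2,3,4}; col 1 has {2,3,4,5,7,8,9}; box has {1,3,5,8}; main diagonal has {1,3,5} → only 6 remains.
r1c3 = 9: row 1 has {1,2,3,4,6}; col 3 has {1,2,3,6,7,8}; box has {1,3,5,6,8} → only 9 remains.
r1c9 = 8: row 1 has {1,2,3,4,6,9}; col 9 has {1,4,5}; box has {}; anti-diagonal has {1,2,3,7,9} → only 8 remains.
r2c8 = 4: row 2 has {1,5,6,8,9}; col 8 has {5}; box has {8}; anti-diagonal has {1,2,3,7,8,9} → only 4 remains.
r3c2 = 2: row 3 has {3,5,7,8}; col 2 has {1,3,4,5,6,8,9}; box has {1,3,5,6,8,9} → only 2 remains.
r3c3 = 4: row 3 has {2,3,5,7,8}; col 3 has {1,2,3,6,7,8,9}; box has {1,2,3,5,6,8,9}; main diagonal has {1,3,5,6} → only 4 remains.
r3c7 = 6: row 3 has {2,3,4,5,7,8}; col 7 has {1,3,4}; box has {4,8}; anti-diagonal has {1,2,3,4,7,8,9} → only 6 remains.
r3c9 = 9: row 3 has {2,3,4,5,6,7,8}; col 9 has {1,4,5,8}; box has {4,6,8} → only 9 remains.
r4c7 = 8: row 4 has {1,2,3,4,5,7,9}; col 7 has {1,3,4,6}; box has {1,4,5} → only 8 remains.
r5c4 = 4: row 5 has {1,3,5,6,8}; col 4 has {1,2,3,5,6,7,8,9}; box has {1,2,3,5,9} → only 4 remains.
r6c6 = 8: row 6 has {1,2,4,5,9}; col 6 has {1,2,3,4,5,7,9}; box has {1,2,3,4,5,9}; main diagonal has {1,3,4,5,6} → only 8 remains.
r7c1 = 1: row 7 has {3,4,7,8}; col 1 has {2,3,4,5,6,7,8,9}; box has {2,3,4,6,7,8,9} → only 1 remains.
r7c3 = 5: row 7 has {1,3,4,7,8}; col 3 has {1,2,3,4,6,7,8,9}; box has {1,2,3,4,6,7,8,9}; anti-diagonal has {1,2,3,4,6,7,8,9} → only 5 remains.
r9c6 = 6: row 9 has {1,2,3,5,7,9}; col 6 has {1,2,3,4,5,7,8,9}; box has {1,3,5,7,9} → only 6 remains.
r9c8 = 8: row 9 has {1,2,3,5,6,7,9}; col 8 has {4,5}; box has {1,3,4,5} → only 8 remains.
r1c8 = 7: row 1 has {1,2,3,4,6,8,9}; col 8 has {4,5,8}; box has {4,6,8,9} → only 7 remains.
r2c2 = 7: row 2 has {1,4,5,6,8,9}; col 2 has {1,2,3,4,5,6,8,9}; box has {1,2,3,4,5,6,8,9}; main diagonal has {1,3,4,5,6,8} → only 7 remains.
r2c7 = 2: row 2 has {1,4,5,6,7,8,9}; col 7 has {1,3,4,6,8}; box has {4,6,7,8,9} → only 2 remains.
r2c9 = 3: row 2 has {1,2,4,5,6,7,8,9}; col 9 has {1,4,5,8,9}; box has {2,4,6,7,8,9} → only 3 remains.
r3c8 = 1: row 3 has {2,3,4,5,6,7,8,9}; col 8 has {4,5,7,8}; box has {2,3,4,6,7,8,9} → only 1 remains.

1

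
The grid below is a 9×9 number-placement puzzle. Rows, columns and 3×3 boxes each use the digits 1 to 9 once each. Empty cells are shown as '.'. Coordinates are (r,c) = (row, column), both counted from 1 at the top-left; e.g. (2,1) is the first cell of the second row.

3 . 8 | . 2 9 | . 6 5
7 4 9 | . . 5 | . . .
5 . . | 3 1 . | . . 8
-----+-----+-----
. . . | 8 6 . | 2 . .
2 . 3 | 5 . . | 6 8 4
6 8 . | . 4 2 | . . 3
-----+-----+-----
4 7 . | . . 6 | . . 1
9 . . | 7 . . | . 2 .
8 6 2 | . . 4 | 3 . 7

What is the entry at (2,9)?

(1,2) = 1: row 1 has {2,3,5,6,8,9}; col 2 has {4,6,7,8}; box has {3,4,5,7,8,9} → only 1 remains.
(1,4) = 4: row 1 has {1,2,3,5,6,8,9}; col 4 has {3,5,7,8}; box has {1,2,3,5,9} → only 4 remains.
(1,7) = 7: row 1 has {1,2,3,4,5,6,8,9}; col 7 has {2,3,6}; box has {5,6,8} → only 7 remains.
(2,4) = 6: row 2 has {4,5,7,9}; col 4 has {3,4,5,7,8}; box has {1,2,3,4,5,9} → only 6 remains.
(2,5) = 8: row 2 has {4,5,6,7,9}; col 5 has {1,2,4,6}; box has {1,2,3,4,5,6,9} → only 8 remains.
(2,7) = 1: row 2 has {4,5,6,7,8,9}; col 7 has {2,3,6,7}; box has {5,6,7,8} → only 1 remains.
(2,8) = 3: row 2 has {1,4,5,6,7,8,9}; col 8 has {2,6,8}; box has {1,5,6,7,8} → only 3 remains.
(2,9) = 2: row 2 has {1,3,4,5,6,7,8,9}; col 9 has {1,3,4,5,7,8}; box has {1,3,5,6,7,8} → only 2 remains.

2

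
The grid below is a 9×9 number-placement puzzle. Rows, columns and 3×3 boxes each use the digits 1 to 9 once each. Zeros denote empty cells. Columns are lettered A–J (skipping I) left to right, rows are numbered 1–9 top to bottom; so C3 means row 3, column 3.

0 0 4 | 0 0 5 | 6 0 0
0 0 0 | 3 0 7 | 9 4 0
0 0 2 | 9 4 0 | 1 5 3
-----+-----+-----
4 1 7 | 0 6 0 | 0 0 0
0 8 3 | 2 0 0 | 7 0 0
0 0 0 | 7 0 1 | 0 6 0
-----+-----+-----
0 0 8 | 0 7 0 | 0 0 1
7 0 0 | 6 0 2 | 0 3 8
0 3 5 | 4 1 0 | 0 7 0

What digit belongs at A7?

J2 = 2 (sole candidate).
C6 = 9 (sole candidate).
D7 = 5 (sole candidate).
C8 = 1 (sole candidate).
E8 = 9 (sole candidate).
F9 = 8 (sole candidate).
G9 = 2 (sole candidate).
H1 = 8 (sole candidate).
J1 = 7 (sole candidate).
C2 = 6 (sole candidate).
E2 = 8 (sole candidate).
A3 = 8 (sole candidate).
B3 = 7 (sole candidate).
F3 = 6 (sole candidate).
D4 = 8 (sole candidate).
E5 = 5 (sole candidate).
E6 = 3 (sole candidate).
F7 = 3 (sole candidate).
G7 = 4 (sole candidate).
H7 = 9 (sole candidate).
B8 = 4 (sole candidate).
G8 = 5 (sole candidate).
J9 = 6 (sole candidate).
B1 = 9 (sole candidate).
D1 = 1 (sole candidate).
E1 = 2 (sole candidate).
B2 = 5 (sole candidate).
F4 = 9 (sole candidate).
G4 = 3 (sole candidate).
H4 = 2 (sole candidate).
J4 = 5 (sole candidate).
A5 = 6 (sole candidate).
F5 = 4 (sole candidate).
H5 = 1 (sole candidate).
J5 = 9 (sole candidate).
B6 = 2 (sole candidate).
G6 = 8 (sole candidate).
J6 = 4 (sole candidate).
A7 = 2: row 7 has {1,3,4,5,7,8,9}; col 1 has {4,6,7,8}; box has {1,3,4,5,7,8} → only 2 remains.

2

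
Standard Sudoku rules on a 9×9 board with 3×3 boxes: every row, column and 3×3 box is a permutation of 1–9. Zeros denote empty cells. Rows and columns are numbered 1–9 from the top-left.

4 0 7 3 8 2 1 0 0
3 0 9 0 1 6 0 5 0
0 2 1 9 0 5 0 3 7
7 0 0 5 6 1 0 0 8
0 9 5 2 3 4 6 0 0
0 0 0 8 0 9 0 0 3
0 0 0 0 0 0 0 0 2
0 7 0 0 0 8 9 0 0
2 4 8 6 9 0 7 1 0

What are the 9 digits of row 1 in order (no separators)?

457382169

r2c2 = 8 (sole candidate).
r2c9 = 4 (sole candidate).
r3c1 = 6 (sole candidate).
r3c5 = 4 (sole candidate).
r3c7 = 8 (sole candidate).
r4c2 = 3 (sole candidate).
r5c8 = 7 (sole candidate).
r5c9 = 1 (sole candidate).
r6c1 = 1 (sole candidate).
r6c2 = 6 (sole candidate).
r6c5 = 7 (sole candidate).
r7c5 = 5 (sole candidate).
r8c1 = 5 (sole candidate).
r8c5 = 2 (sole candidate).
r8c9 = 6 (sole candidate).
r9c6 = 3 (sole candidate).
r9c9 = 5 (sole candidate).
r1c2 = 5: row 1 has {1,2,3,4,7,8}; col 2 has {2,3,4,6,7,8,9}; box has {1,2,3,4,6,7,8,9} → only 5 remains.
r1c9 = 9: row 1 has {1,2,3,4,5,7,8}; col 9 has {1,2,3,4,5,6,7,8}; box has {1,3,4,5,7,8} → only 9 remains.
r2c4 = 7 (sole candidate).
r2c7 = 2 (sole candidate).
r4c7 = 4 (sole candidate).
r5c1 = 8 (sole candidate).
r6c7 = 5 (sole candidate).
r6c8 = 2 (sole candidate).
r7c1 = 9 (sole candidate).
r7c2 = 1 (sole candidate).
r7c4 = 4 (sole candidate).
r7c6 = 7 (sole candidate).
r7c7 = 3 (sole candidate).
r7c8 = 8 (sole candidate).
r8c3 = 3 (sole candidate).
r8c4 = 1 (sole candidate).
r8c8 = 4 (sole candidate).
r1c8 = 6: row 1 has {1,2,3,4,5,7,8,9}; col 8 has {1,2,3,4,5,7,8}; box has {1,2,3,4,5,7,8,9} → only 6 remains.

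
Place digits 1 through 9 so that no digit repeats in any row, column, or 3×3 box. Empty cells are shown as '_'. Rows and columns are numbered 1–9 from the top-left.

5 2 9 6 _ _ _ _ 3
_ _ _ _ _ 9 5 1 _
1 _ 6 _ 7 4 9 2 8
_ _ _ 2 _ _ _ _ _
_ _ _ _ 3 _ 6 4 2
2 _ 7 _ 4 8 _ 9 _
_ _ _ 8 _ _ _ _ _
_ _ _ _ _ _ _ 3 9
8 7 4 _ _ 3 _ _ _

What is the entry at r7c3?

5

r1c6 = 1: row 1 has {2,3,5,6,9}; col 6 has {3,4,8,9}; box has {4,6,7,9} → only 1 remains.
r1c8 = 7: row 1 has {1,2,3,5,6,9}; col 8 has {1,2,3,4,9}; box has {1,2,3,5,8,9} → only 7 remains.
r2c4 = 3: row 2 has {1,5,9}; col 4 has {2,6,8}; box has {1,4,6,7,9} → only 3 remains.
r3c2 = 3: row 3 has {1,2,4,6,7,8,9}; col 2 has {2,7}; box has {1,2,5,6,9} → only 3 remains.
r3c4 = 5: row 3 has {1,2,3,4,6,7,8,9}; col 4 has {2,3,6,8}; box has {1,3,4,6,7,9} → only 5 remains.
r5c1 = 9: row 5 has {2,3,4,6}; col 1 has {1,2,5,8}; box has {2,7} → only 9 remains.
r6c4 = 1: row 6 has {2,4,7,8,9}; col 4 has {2,3,5,6,8}; box has {2,3,4,8} → only 1 remains.
r6c7 = 3: row 6 has {1,2,4,7,8,9}; col 7 has {5,6,9}; box has {2,4,6,9} → only 3 remains.
r6c9 = 5: row 6 has {1,2,3,4,7,8,9}; col 9 has {2,3,8,9}; box has {2,3,4,6,9} → only 5 remains.
r8c1 = 6: row 8 has {3,9}; col 1 has {1,2,5,8,9}; box has {4,7,8} → only 6 remains.
r9c4 = 9: row 9 has {3,4,7,8}; col 4 has {1,2,3,5,6,8}; box has {3,8} → only 9 remains.
r1c5 = 8: row 1 has {1,2,3,5,6,7,9}; col 5 has {3,4,7}; box has {1,3,4,5,6,7,9} → only 8 remains.
r1c7 = 4: row 1 has {1,2,3,5,6,7,8,9}; col 7 has {3,5,6,9}; box has {1,2,3,5,7,8,9} → only 4 remains.
r2c3 = 8: row 2 has {1,3,5,9}; col 3 has {4,6,7,9}; box has {1,2,3,5,6,9} → only 8 remains.
r2c5 = 2: row 2 has {1,3,5,8,9}; col 5 has {3,4,7,8}; box has {1,3,4,5,6,7,8,9} → only 2 remains.
r2c9 = 6: row 2 has {1,2,3,5,8,9}; col 9 has {2,3,5,8,9}; box has {1,2,3,4,5,7,8,9} → only 6 remains.
r4c8 = 8: row 4 has {2}; col 8 has {1,2,3,4,7,9}; box has {2,3,4,5,6,9} → only 8 remains.
r5c4 = 7: row 5 has {2,3,4,6,9}; col 4 has {1,2,3,5,6,8,9}; box has {1,2,3,4,8} → only 7 remains.
r5c6 = 5: row 5 has {2,3,4,6,7,9}; col 6 has {1,3,4,8,9}; box has {1,2,3,4,7,8} → only 5 remains.
r6c2 = 6: row 6 has {1,2,3,4,5,7,8,9}; col 2 has {2,3,7}; box has {2,7,9} → only 6 remains.
r7c1 = 3: row 7 has {8}; col 1 has {1,2,5,6,8,9}; box has {4,6,7,8} → only 3 remains.
r8c4 = 4: row 8 has {3,6,9}; col 4 has {1,2,3,5,6,7,8,9}; box has {3,8,9} → only 4 remains.
r9c9 = 1: row 9 has {3,4,7,8,9}; col 9 has {2,3,5,6,8,9}; box has {3,9} → only 1 remains.
r2c2 = 4: row 2 has {1,2,3,5,6,8,9}; col 2 has {2,3,6,7}; box has {1,2,3,5,6,8,9} → only 4 remains.
r4c1 = 4: row 4 has {2,8}; col 1 has {1,2,3,5,6,8,9}; box has {2,6,7,9} → only 4 remains.
r4c6 = 6: row 4 has {2,4,8}; col 6 has {1,3,4,5,8,9}; box has {1,2,3,4,5,7,8} → only 6 remains.
r4c9 = 7: row 4 has {2,4,6,8}; col 9 has {1,2,3,5,6,8,9}; box has {2,3,4,5,6,8,9} → only 7 remains.
r5c3 = 1: row 5 has {2,3,4,5,6,7,9}; col 3 has {4,6,7,8,9}; box has {2,4,6,7,9} → only 1 remains.
r7c9 = 4: row 7 has {3,8}; col 9 has {1,2,3,5,6,7,8,9}; box has {1,3,9} → only 4 remains.
r9c7 = 2: row 9 has {1,3,4,7,8,9}; col 7 has {3,4,5,6,9}; box has {1,3,4,9} → only 2 remains.
r2c1 = 7: row 2 has {1,2,3,4,5,6,8,9}; col 1 has {1,2,3,4,5,6,8,9}; box has {1,2,3,4,5,6,8,9} → only 7 remains.
r4c2 = 5: row 4 has {2,4,6,7,8}; col 2 has {2,3,4,6,7}; box has {1,2,4,6,7,9} → only 5 remains.
r4c3 = 3: row 4 has {2,4,5,6,7,8}; col 3 has {1,4,6,7,8,9}; box has {1,2,4,5,6,7,9} → only 3 remains.
r4c5 = 9: row 4 has {2,3,4,5,6,7,8}; col 5 has {2,3,4,7,8}; box has {1,2,3,4,5,6,7,8} → only 9 remains.
r4c7 = 1: row 4 has {2,3,4,5,6,7,8,9}; col 7 has {2,3,4,5,6,9}; box has {2,3,4,5,6,7,8,9} → only 1 remains.
r5c2 = 8: row 5 has {1,2,3,4,5,6,7,9}; col 2 has {2,3,4,5,6,7}; box has {1,2,3,4,5,6,7,9} → only 8 remains.
r7c7 = 7: row 7 has {3,4,8}; col 7 has {1,2,3,4,5,6,9}; box has {1,2,3,4,9} → only 7 remains.
r8c2 = 1: row 8 has {3,4,6,9}; col 2 has {2,3,4,5,6,7,8}; box has {3,4,6,7,8} → only 1 remains.
r8c5 = 5: row 8 has {1,3,4,6,9}; col 5 has {2,3,4,7,8,9}; box has {3,4,8,9} → only 5 remains.
r8c7 = 8: row 8 has {1,3,4,5,6,9}; col 7 has {1,2,3,4,5,6,7,9}; box has {1,2,3,4,7,9} → only 8 remains.
r9c5 = 6: row 9 has {1,2,3,4,7,8,9}; col 5 has {2,3,4,5,7,8,9}; box has {3,4,5,8,9} → only 6 remains.
r9c8 = 5: row 9 has {1,2,3,4,6,7,8,9}; col 8 has {1,2,3,4,7,8,9}; box has {1,2,3,4,7,8,9} → only 5 remains.
r7c2 = 9: row 7 has {3,4,7,8}; col 2 has {1,2,3,4,5,6,7,8}; box has {1,3,4,6,7,8} → only 9 remains.
r7c5 = 1: row 7 has {3,4,7,8,9}; col 5 has {2,3,4,5,6,7,8,9}; box has {3,4,5,6,8,9} → only 1 remains.
r7c6 = 2: row 7 has {1,3,4,7,8,9}; col 6 has {1,3,4,5,6,8,9}; box has {1,3,4,5,6,8,9} → only 2 remains.
r7c8 = 6: row 7 has {1,2,3,4,7,8,9}; col 8 has {1,2,3,4,5,7,8,9}; box has {1,2,3,4,5,7,8,9} → only 6 remains.
r8c3 = 2: row 8 has {1,3,4,5,6,8,9}; col 3 has {1,3,4,6,7,8,9}; box has {1,3,4,6,7,8,9} → only 2 remains.
r8c6 = 7: row 8 has {1,2,3,4,5,6,8,9}; col 6 has {1,2,3,4,5,6,8,9}; box has {1,2,3,4,5,6,8,9} → only 7 remains.
r7c3 = 5: row 7 has {1,2,3,4,6,7,8,9}; col 3 has {1,2,3,4,6,7,8,9}; box has {1,2,3,4,6,7,8,9} → only 5 remains.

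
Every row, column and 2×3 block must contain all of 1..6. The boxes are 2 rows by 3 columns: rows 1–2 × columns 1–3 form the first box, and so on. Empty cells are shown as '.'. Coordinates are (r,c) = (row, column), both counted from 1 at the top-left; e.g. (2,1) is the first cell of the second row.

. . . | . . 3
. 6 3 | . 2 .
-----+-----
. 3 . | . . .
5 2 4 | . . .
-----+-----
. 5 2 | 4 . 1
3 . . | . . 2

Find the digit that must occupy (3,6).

4

(4,6) = 6: row 4 has {2,4,5}; col 6 has {1,2,3}; box has {} → only 6 remains.
(5,1) = 6: row 5 has {1,2,4,5}; col 1 has {3,5}; box has {2,3,5} → only 6 remains.
(5,5) = 3: row 5 has {1,2,4,5,6}; col 5 has {2}; box has {1,2,4} → only 3 remains.
(6,3) = 1: row 6 has {2,3}; col 3 has {2,3,4}; box has {2,3,5,6} → only 1 remains.
(1,3) = 5: row 1 has {3}; col 3 has {1,2,3,4}; box has {3,6} → only 5 remains.
(3,1) = 1: row 3 has {3}; col 1 has {3,5,6}; box has {2,3,4,5} → only 1 remains.
(3,3) = 6: row 3 has {1,3}; col 3 has {1,2,3,4,5}; box has {1,2,3,4,5} → only 6 remains.
(4,5) = 1: row 4 has {2,4,5,6}; col 5 has {2,3}; box has {6} → only 1 remains.
(6,2) = 4: row 6 has {1,2,3}; col 2 has {2,3,5,6}; box has {1,2,3,5,6} → only 4 remains.
(1,2) = 1: row 1 has {3,5}; col 2 has {2,3,4,5,6}; box has {3,5,6} → only 1 remains.
(1,4) = 6: row 1 has {1,3,5}; col 4 has {4}; box has {2,3} → only 6 remains.
(1,5) = 4: row 1 has {1,3,5,6}; col 5 has {1,2,3}; box has {2,3,6} → only 4 remains.
(2,1) = 4: row 2 has {2,3,6}; col 1 has {1,3,5,6}; box has {1,3,5,6} → only 4 remains.
(2,6) = 5: row 2 has {2,3,4,6}; col 6 has {1,2,3,6}; box has {2,3,4,6} → only 5 remains.
(3,5) = 5: row 3 has {1,3,6}; col 5 has {1,2,3,4}; box has {1,6} → only 5 remains.
(3,6) = 4: row 3 has {1,3,5,6}; col 6 has {1,2,3,5,6}; box has {1,5,6} → only 4 remains.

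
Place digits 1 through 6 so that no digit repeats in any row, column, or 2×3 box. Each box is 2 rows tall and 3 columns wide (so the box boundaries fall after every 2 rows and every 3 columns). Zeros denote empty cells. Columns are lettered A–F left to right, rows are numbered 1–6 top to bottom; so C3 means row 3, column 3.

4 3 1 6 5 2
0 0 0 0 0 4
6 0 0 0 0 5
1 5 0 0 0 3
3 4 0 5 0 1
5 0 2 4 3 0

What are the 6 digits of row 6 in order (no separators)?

512436

A2 = 2 (sole candidate).
B2 = 6 (sole candidate).
C2 = 5 (sole candidate).
E2 = 1 (sole candidate).
B3 = 2 (sole candidate).
D3 = 1 (sole candidate).
E3 = 4 (sole candidate).
C4 = 4 (sole candidate).
D4 = 2 (sole candidate).
E4 = 6 (sole candidate).
C5 = 6 (sole candidate).
E5 = 2 (sole candidate).
B6 = 1: row 6 has {2,3,4,5}; col 2 has {2,3,4,5,6}; box has {2,3,4,5,6} → only 1 remains.
F6 = 6: row 6 has {1,2,3,4,5}; col 6 has {1,2,3,4,5}; box has {1,2,3,4,5} → only 6 remains.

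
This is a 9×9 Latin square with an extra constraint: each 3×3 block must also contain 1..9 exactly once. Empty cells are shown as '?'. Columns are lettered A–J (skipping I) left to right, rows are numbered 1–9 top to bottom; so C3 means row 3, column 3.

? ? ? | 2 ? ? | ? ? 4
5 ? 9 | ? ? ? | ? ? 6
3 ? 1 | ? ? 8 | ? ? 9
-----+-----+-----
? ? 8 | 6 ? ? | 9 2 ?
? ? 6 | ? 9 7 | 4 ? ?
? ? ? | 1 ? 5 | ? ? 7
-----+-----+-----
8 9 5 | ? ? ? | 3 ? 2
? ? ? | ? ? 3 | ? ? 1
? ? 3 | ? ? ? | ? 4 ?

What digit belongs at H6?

6

C1 = 7: row 1 has {2,4}; col 3 has {1,3,5,6,8,9}; box has {1,3,5,9} → only 7 remains.
F4 = 4: row 4 has {2,6,8,9}; col 6 has {3,5,7,8}; box has {1,5,6,7,9} → only 4 remains.
A1 = 6: row 1 has {2,4,7}; col 1 has {3,5,8}; box has {1,3,5,7,9} → only 6 remains.
B1 = 8: row 1 has {2,4,6,7}; col 2 has {9}; box has {1,3,5,6,7,9} → only 8 remains.
F2 = 1: row 2 has {5,6,9}; col 6 has {3,4,5,7,8}; box has {2,8} → only 1 remains.
E4 = 3: row 4 has {2,4,6,8,9}; col 5 has {9}; box has {1,4,5,6,7,9} → only 3 remains.
J4 = 5: row 4 has {2,3,4,6,8,9}; col 9 has {1,2,4,6,7,9}; box has {2,4,7,9} → only 5 remains.
D5 = 8: row 5 has {4,6,7,9}; col 4 has {1,2,6}; box has {1,3,4,5,6,7,9} → only 8 remains.
J5 = 3: row 5 has {4,6,7,8,9}; col 9 has {1,2,4,5,6,7,9}; box has {2,4,5,7,9} → only 3 remains.
E6 = 2: row 6 has {1,5,7}; col 5 has {3,9}; box has {1,3,4,5,6,7,8,9} → only 2 remains.
F7 = 6: row 7 has {2,3,5,8,9}; col 6 has {1,3,4,5,7,8}; box has {3} → only 6 remains.
H7 = 7: row 7 has {2,3,5,6,8,9}; col 8 has {2,4}; box has {1,2,3,4} → only 7 remains.
J9 = 8: row 9 has {3,4}; col 9 has {1,2,3,4,5,6,7,9}; box has {1,2,3,4,7} → only 8 remains.
E1 = 5: row 1 has {2,4,6,7,8}; col 5 has {2,3,9}; box has {1,2,8} → only 5 remains.
F1 = 9: row 1 has {2,4,5,6,7,8}; col 6 has {1,3,4,5,6,7,8}; box has {1,2,5,8} → only 9 remains.
G1 = 1: row 1 has {2,4,5,6,7,8,9}; col 7 has {3,4,9}; box has {4,6,9} → only 1 remains.
H1 = 3: row 1 has {1,2,4,5,6,7,8,9}; col 8 has {2,4,7}; box has {1,4,6,9} → only 3 remains.
H2 = 8: row 2 has {1,5,6,9}; col 8 has {2,3,4,7}; box has {1,3,4,6,9} → only 8 remains.
H3 = 5: row 3 has {1,3,8,9}; col 8 has {2,3,4,7,8}; box has {1,3,4,6,8,9} → only 5 remains.
H5 = 1: row 5 has {3,4,6,7,8,9}; col 8 has {2,3,4,5,7,8}; box has {2,3,4,5,7,9} → only 1 remains.
C6 = 4: row 6 has {1,2,5,7}; col 3 has {1,3,5,6,7,8,9}; box has {6,8} → only 4 remains.
H6 = 6: row 6 has {1,2,4,5,7}; col 8 has {1,2,3,4,5,7,8}; box has {1,2,3,4,5,7,9} → only 6 remains.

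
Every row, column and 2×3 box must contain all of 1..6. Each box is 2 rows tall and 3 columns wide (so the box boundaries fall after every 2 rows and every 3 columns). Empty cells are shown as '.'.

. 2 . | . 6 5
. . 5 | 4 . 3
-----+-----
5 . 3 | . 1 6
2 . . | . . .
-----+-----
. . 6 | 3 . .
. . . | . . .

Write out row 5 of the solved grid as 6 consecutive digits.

156342

row 1, column 4 = 1 (sole candidate).
row 2, column 5 = 2 (sole candidate).
row 3, column 2 = 4 (sole candidate).
row 3, column 4 = 2 (sole candidate).
row 4, column 3 = 1 (sole candidate).
row 4, column 4 = 5 (sole candidate).
row 4, column 6 = 4 (sole candidate).
row 6, column 4 = 6 (sole candidate).
row 1, column 3 = 4 (sole candidate).
row 4, column 2 = 6 (sole candidate).
row 4, column 5 = 3 (sole candidate).
row 6, column 3 = 2 (sole candidate).
row 6, column 6 = 1 (sole candidate).
row 1, column 1 = 3 (sole candidate).
row 2, column 2 = 1 (sole candidate).
row 5, column 2 = 5: row 5 has {3,6}; col 2 has {1,2,4,6}; box has {2,6} → only 5 remains.
row 5, column 5 = 4: row 5 has {3,5,6}; col 5 has {1,2,3,6}; box has {1,3,6} → only 4 remains.
row 5, column 6 = 2: row 5 has {3,4,5,6}; col 6 has {1,3,4,5,6}; box has {1,3,4,6} → only 2 remains.
row 6, column 1 = 4 (sole candidate).
row 6, column 2 = 3 (sole candidate).
row 6, column 5 = 5 (sole candidate).
row 2, column 1 = 6 (sole candidate).
row 5, column 1 = 1: row 5 has {2,3,4,5,6}; col 1 has {2,3,4,5,6}; box has {2,3,4,5,6} → only 1 remains.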